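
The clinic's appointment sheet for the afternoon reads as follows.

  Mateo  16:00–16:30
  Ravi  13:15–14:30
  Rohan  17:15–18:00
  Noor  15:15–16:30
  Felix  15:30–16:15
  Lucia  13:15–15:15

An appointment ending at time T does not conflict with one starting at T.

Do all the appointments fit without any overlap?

No

Sorted by start: Lucia, Ravi, Noor, Felix, Mateo, Rohan.
Ravi starts before Lucia ends → Lucia and Ravi overlap.
That's a conflict, so the schedule is not conflict-free.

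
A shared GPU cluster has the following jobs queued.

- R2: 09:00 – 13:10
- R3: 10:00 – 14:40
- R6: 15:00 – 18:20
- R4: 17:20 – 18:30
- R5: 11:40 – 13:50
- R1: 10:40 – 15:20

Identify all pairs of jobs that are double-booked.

Check each pair: they overlap iff neither finishes before the other starts.
Sorted by start: R2, R3, R1, R5, R6, R4.
R3 starts before R2 ends → R2 and R3 overlap.
R1 starts before R2 ends → R2 and R1 overlap.
R5 starts before R2 ends → R2 and R5 overlap.
R6 starts after R2 ends; R2 is clear from here.
R1 starts before R3 ends → R3 and R1 overlap.
R5 starts before R3 ends → R3 and R5 overlap.
R6 starts after R3 ends; R3 is clear from here.
R5 starts before R1 ends → R1 and R5 overlap.
R6 starts before R1 ends → R1 and R6 overlap.
R4 starts after R1 ends.
R6 starts after R5 ends; R5 is clear from here.
R4 starts before R6 ends → R6 and R4 overlap.

R1 & R2, R1 & R3, R1 & R5, R1 & R6, R2 & R3, R2 & R5, R3 & R5, R4 & R6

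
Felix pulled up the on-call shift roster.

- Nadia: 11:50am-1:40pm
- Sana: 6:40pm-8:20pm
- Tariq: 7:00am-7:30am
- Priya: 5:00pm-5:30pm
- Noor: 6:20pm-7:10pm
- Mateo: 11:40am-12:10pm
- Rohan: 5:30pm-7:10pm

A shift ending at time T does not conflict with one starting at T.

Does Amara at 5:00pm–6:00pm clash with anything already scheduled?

Yes — it overlaps Priya, Rohan

Tariq: ends 7:30am at or before Amara starts 5:00pm → clear.
Mateo: ends 12:10pm at or before Amara starts 5:00pm → clear.
Nadia: ends 1:40pm at or before Amara starts 5:00pm → clear.
Priya: starts 5:00pm before Amara ends 6:00pm, and ends 5:30pm after Amara starts 5:00pm → overlap.
Rohan: starts 5:30pm before Amara ends 6:00pm, and ends 7:10pm after Amara starts 5:00pm → overlap.
Noor: starts 6:20pm at or after Amara ends 6:00pm → clear.
Sana: starts 6:40pm at or after Amara ends 6:00pm → clear.
Amara overlaps Rohan, Priya.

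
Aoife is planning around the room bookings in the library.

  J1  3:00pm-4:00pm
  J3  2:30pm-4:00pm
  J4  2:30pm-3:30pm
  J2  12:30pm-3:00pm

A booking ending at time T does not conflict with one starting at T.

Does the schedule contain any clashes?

Yes

Sorted by start: J2, J3, J4, J1.
J3 starts before J2 ends → J2 and J3 overlap.
That's a conflict, so the schedule is not conflict-free.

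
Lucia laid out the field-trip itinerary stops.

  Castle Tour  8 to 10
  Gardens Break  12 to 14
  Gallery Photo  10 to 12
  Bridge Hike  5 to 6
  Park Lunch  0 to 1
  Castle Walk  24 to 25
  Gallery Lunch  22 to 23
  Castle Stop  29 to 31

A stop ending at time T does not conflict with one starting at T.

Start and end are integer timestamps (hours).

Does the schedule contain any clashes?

No

Two intervals overlap when each starts before the other ends.
Sorted by start: Park Lunch, Bridge Hike, Castle Tour, Gallery Photo, Gardens Break, Gallery Lunch, Castle Walk, Castle Stop.
Bridge Hike starts after Park Lunch ends — done with Park Lunch.
Castle Tour starts after Bridge Hike ends — done with Bridge Hike.
Gallery Photo starts exactly when Castle Tour ends (back-to-back, no overlap) — done with Castle Tour.
Gardens Break starts exactly when Gallery Photo ends (back-to-back, no overlap) — done with Gallery Photo.
Gallery Lunch starts after Gardens Break ends — done with Gardens Break.
Castle Walk starts after Gallery Lunch ends — done with Gallery Lunch.
Castle Stop starts after Castle Walk ends.
Every pair is clear; the schedule has no overlaps.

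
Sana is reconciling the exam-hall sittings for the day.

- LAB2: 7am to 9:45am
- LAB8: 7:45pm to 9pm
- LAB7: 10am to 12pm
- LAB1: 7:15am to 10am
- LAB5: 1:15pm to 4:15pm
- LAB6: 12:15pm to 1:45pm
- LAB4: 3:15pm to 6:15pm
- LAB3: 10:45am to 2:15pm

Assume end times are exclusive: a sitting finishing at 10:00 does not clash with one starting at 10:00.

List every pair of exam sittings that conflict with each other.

Sorted by start: LAB2, LAB1, LAB7, LAB3, LAB6, LAB5, LAB4, LAB8.
LAB1 starts before LAB2 ends → LAB2 and LAB1 overlap.
LAB7 starts after LAB2 ends; LAB2 is clear from here.
LAB7 starts exactly when LAB1 ends (back-to-back, no overlap); LAB1 is clear from here.
LAB3 starts before LAB7 ends → LAB7 and LAB3 overlap.
LAB6 starts after LAB7 ends; LAB7 is clear from here.
LAB6 starts before LAB3 ends → LAB3 and LAB6 overlap.
LAB5 starts before LAB3 ends → LAB3 and LAB5 overlap.
LAB4 starts after LAB3 ends; LAB3 is clear from here.
LAB5 starts before LAB6 ends → LAB6 and LAB5 overlap.
LAB4 starts after LAB6 ends; LAB6 is clear from here.
LAB4 starts before LAB5 ends → LAB5 and LAB4 overlap.
LAB8 starts after LAB5 ends.
LAB8 starts after LAB4 ends.

LAB1 & LAB2, LAB3 & LAB5, LAB3 & LAB6, LAB3 & LAB7, LAB4 & LAB5, LAB5 & LAB6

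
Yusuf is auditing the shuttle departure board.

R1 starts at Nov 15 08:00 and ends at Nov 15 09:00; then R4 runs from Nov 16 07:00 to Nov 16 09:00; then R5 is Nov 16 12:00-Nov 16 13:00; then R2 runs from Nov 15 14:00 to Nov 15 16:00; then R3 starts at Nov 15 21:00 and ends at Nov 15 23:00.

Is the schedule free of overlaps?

Sorted by start: R1, R2, R3, R4, R5.
R2 starts after R1 ends, so R1 has no further overlaps.
R3 starts after R2 ends, so R2 has no further overlaps.
R4 starts after R3 ends, so R3 has no further overlaps.
R5 starts after R4 ends.
Every pair is clear; the schedule has no overlaps.

Yes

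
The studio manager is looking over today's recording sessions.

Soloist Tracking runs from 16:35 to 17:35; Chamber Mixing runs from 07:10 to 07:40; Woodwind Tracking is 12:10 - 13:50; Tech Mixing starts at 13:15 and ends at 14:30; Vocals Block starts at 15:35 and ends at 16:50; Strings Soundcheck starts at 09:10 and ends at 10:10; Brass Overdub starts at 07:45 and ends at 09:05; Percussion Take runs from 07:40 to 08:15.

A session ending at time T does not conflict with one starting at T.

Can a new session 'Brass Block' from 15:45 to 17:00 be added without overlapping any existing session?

No — it overlaps Soloist Tracking, Vocals Block

Chamber Mixing: ends 07:40 at or before Brass Block starts 15:45 → clear.
Percussion Take: ends 08:15 at or before Brass Block starts 15:45 → clear.
Brass Overdub: ends 09:05 at or before Brass Block starts 15:45 → clear.
Strings Soundcheck: ends 10:10 at or before Brass Block starts 15:45 → clear.
Woodwind Tracking: ends 13:50 at or before Brass Block starts 15:45 → clear.
Tech Mixing: ends 14:30 at or before Brass Block starts 15:45 → clear.
Vocals Block: starts 15:35 before Brass Block ends 17:00, and ends 16:50 after Brass Block starts 15:45 → overlap.
Soloist Tracking: starts 16:35 before Brass Block ends 17:00, and ends 17:35 after Brass Block starts 15:45 → overlap.
Brass Block overlaps Vocals Block, Soloist Tracking.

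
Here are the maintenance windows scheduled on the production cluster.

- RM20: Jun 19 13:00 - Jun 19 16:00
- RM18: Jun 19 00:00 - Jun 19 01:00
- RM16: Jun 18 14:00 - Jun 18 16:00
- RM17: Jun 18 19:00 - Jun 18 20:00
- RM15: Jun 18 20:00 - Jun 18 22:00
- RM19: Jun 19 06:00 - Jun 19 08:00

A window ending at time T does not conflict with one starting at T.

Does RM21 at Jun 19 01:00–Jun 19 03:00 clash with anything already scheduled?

No — it doesn't clash with anything

RM16: ends Jun 18 16:00 at or before RM21 starts Jun 19 01:00 → clear.
RM17: ends Jun 18 20:00 at or before RM21 starts Jun 19 01:00 → clear.
RM15: ends Jun 18 22:00 at or before RM21 starts Jun 19 01:00 → clear.
RM18: ends Jun 19 01:00 at or before RM21 starts Jun 19 01:00 → clear.
RM19: starts Jun 19 06:00 at or after RM21 ends Jun 19 03:00 → clear.
RM20: starts Jun 19 13:00 at or after RM21 ends Jun 19 03:00 → clear.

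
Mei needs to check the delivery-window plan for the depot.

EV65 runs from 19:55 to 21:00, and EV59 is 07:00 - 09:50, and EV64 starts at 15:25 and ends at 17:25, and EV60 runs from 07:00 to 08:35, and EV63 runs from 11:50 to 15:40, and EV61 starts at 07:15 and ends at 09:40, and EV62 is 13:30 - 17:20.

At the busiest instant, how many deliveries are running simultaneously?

3

Walk through starts and ends in time order (an end at T is processed before a start at T):
07:00 start EV59 → 1
07:00 start EV60 → 2
07:15 start EV61 → 3
08:35 end EV60 → 2
09:40 end EV61 → 1
09:50 end EV59 → 0
11:50 start EV63 → 1
13:30 start EV62 → 2
15:25 start EV64 → 3
15:40 end EV63 → 2
17:20 end EV62 → 1
17:25 end EV64 → 0
19:55 start EV65 → 1
21:00 end EV65 → 0
Peak is 3, at 07:15 (EV59, EV60, EV61).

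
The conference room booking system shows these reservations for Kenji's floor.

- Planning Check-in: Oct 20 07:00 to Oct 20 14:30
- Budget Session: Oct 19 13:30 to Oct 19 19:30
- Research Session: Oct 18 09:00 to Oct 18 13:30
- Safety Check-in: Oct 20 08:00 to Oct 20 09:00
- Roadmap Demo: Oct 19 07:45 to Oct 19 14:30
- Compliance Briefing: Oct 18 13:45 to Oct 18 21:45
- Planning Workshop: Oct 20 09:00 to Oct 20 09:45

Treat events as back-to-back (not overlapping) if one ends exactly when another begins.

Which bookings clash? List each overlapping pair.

Check each pair: they overlap iff neither finishes before the other starts.
Sorted by start: Research Session, Compliance Briefing, Roadmap Demo, Budget Session, Planning Check-in, Safety Check-in, Planning Workshop.
Compliance Briefing starts after Research Session ends — done with Research Session.
Roadmap Demo starts after Compliance Briefing ends — done with Compliance Briefing.
Budget Session starts before Roadmap Demo ends → Roadmap Demo and Budget Session overlap.
Planning Check-in starts after Roadmap Demo ends — done with Roadmap Demo.
Planning Check-in starts after Budget Session ends — done with Budget Session.
Safety Check-in starts before Planning Check-in ends → Planning Check-in and Safety Check-in overlap.
Planning Workshop starts before Planning Check-in ends → Planning Check-in and Planning Workshop overlap.
Planning Workshop starts exactly when Safety Check-in ends (back-to-back, no overlap).

Budget Session & Roadmap Demo, Planning Check-in & Planning Workshop, Planning Check-in & Safety Check-in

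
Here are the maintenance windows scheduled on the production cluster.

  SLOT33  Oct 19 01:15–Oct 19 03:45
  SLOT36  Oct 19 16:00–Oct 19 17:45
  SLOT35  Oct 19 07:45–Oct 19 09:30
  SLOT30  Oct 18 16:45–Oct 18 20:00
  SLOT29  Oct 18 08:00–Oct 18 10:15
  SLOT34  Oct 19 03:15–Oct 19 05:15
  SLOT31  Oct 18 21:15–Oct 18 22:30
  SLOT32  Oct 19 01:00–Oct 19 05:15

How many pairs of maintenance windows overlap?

3

Two intervals overlap when each starts before the other ends.
Sorted by start: SLOT29, SLOT30, SLOT31, SLOT32, SLOT33, SLOT34, SLOT35, SLOT36.
SLOT30 starts after SLOT29 ends, so nothing later overlaps SLOT29 either.
SLOT31 starts after SLOT30 ends, so nothing later overlaps SLOT30 either.
SLOT32 starts after SLOT31 ends, so nothing later overlaps SLOT31 either.
SLOT33 starts before SLOT32 ends → SLOT32 and SLOT33 overlap.
SLOT34 starts before SLOT32 ends → SLOT32 and SLOT34 overlap.
SLOT35 starts after SLOT32 ends, so nothing later overlaps SLOT32 either.
SLOT34 starts before SLOT33 ends → SLOT33 and SLOT34 overlap.
SLOT35 starts after SLOT33 ends, so nothing later overlaps SLOT33 either.
SLOT35 starts after SLOT34 ends, so nothing later overlaps SLOT34 either.
SLOT36 starts after SLOT35 ends.
Overlapping pairs: SLOT32 & SLOT33, SLOT32 & SLOT34, SLOT33 & SLOT34 — 3 in total.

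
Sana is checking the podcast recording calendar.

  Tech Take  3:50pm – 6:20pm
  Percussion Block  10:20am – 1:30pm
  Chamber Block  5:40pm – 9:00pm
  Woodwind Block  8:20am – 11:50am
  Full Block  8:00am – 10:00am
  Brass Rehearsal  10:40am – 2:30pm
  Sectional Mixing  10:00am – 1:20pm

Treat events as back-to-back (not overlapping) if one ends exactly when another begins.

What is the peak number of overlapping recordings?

Sweep the timeline, counting +1 at each start and −1 at each end (ends before starts at a tie):
8:00am start Full Block → 1
8:20am start Woodwind Block → 2
10:00am end Full Block → 1
10:00am start Sectional Mixing → 2
10:20am start Percussion Block → 3
10:40am start Brass Rehearsal → 4
11:50am end Woodwind Block → 3
1:20pm end Sectional Mixing → 2
1:30pm end Percussion Block → 1
2:30pm end Brass Rehearsal → 0
3:50pm start Tech Take → 1
5:40pm start Chamber Block → 2
6:20pm end Tech Take → 1
9:00pm end Chamber Block → 0
Peak is 4, at 10:40am (Brass Rehearsal, Percussion Block, Sectional Mixing, Woodwind Block).

4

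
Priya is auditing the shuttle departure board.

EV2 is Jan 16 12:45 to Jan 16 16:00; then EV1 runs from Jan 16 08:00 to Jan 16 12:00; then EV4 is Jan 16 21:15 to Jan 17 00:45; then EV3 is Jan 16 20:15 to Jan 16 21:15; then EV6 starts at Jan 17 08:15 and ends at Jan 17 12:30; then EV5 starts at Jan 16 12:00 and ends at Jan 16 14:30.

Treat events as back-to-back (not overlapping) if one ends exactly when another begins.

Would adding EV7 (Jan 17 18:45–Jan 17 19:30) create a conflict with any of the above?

No — it doesn't clash with anything

EV1: ends Jan 16 12:00 at or before EV7 starts Jan 17 18:45 → clear.
EV5: ends Jan 16 14:30 at or before EV7 starts Jan 17 18:45 → clear.
EV2: ends Jan 16 16:00 at or before EV7 starts Jan 17 18:45 → clear.
EV3: ends Jan 16 21:15 at or before EV7 starts Jan 17 18:45 → clear.
EV4: ends Jan 17 00:45 at or before EV7 starts Jan 17 18:45 → clear.
EV6: ends Jan 17 12:30 at or before EV7 starts Jan 17 18:45 → clear.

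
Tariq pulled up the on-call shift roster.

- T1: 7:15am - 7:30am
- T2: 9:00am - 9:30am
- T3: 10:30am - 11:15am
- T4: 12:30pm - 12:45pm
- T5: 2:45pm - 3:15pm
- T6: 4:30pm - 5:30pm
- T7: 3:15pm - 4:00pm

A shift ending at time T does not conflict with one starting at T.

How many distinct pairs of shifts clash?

Sorted by start: T1, T2, T3, T4, T5, T7, T6.
T2 starts after T1 ends — done with T1.
T3 starts after T2 ends — done with T2.
T4 starts after T3 ends — done with T3.
T5 starts after T4 ends — done with T4.
T7 starts exactly when T5 ends (back-to-back, no overlap) — done with T5.
T6 starts after T7 ends.
No pair overlaps.

0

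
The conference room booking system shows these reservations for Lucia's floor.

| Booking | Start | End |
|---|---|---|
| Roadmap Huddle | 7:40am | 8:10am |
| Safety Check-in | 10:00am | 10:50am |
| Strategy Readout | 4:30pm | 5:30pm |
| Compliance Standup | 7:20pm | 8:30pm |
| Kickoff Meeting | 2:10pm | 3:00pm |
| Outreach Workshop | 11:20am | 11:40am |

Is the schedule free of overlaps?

Sorted by start: Roadmap Huddle, Safety Check-in, Outreach Workshop, Kickoff Meeting, Strategy Readout, Compliance Standup.
Safety Check-in starts after Roadmap Huddle ends, so nothing later overlaps Roadmap Huddle either.
Outreach Workshop starts after Safety Check-in ends, so nothing later overlaps Safety Check-in either.
Kickoff Meeting starts after Outreach Workshop ends, so nothing later overlaps Outreach Workshop either.
Strategy Readout starts after Kickoff Meeting ends, so nothing later overlaps Kickoff Meeting either.
Compliance Standup starts after Strategy Readout ends.
Every pair is clear; the schedule has no overlaps.

Yes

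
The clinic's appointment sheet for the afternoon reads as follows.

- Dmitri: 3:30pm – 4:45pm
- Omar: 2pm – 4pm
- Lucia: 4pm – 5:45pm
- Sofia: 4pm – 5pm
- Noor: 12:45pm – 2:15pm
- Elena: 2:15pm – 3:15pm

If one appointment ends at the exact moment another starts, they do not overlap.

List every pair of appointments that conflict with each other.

Sorted by start: Noor, Omar, Elena, Dmitri, Sofia, Lucia.
Omar starts before Noor ends → Noor and Omar overlap.
Elena starts exactly when Noor ends (back-to-back, no overlap), so Noor has no further overlaps.
Elena starts before Omar ends → Omar and Elena overlap.
Dmitri starts before Omar ends → Omar and Dmitri overlap.
Sofia starts exactly when Omar ends (back-to-back, no overlap), so Omar has no further overlaps.
Dmitri starts after Elena ends, so Elena has no further overlaps.
Sofia starts before Dmitri ends → Dmitri and Sofia overlap.
Lucia starts before Dmitri ends → Dmitri and Lucia overlap.
Lucia starts before Sofia ends → Sofia and Lucia overlap.

Dmitri & Lucia, Dmitri & Omar, Dmitri & Sofia, Elena & Omar, Lucia & Sofia, Noor & Omar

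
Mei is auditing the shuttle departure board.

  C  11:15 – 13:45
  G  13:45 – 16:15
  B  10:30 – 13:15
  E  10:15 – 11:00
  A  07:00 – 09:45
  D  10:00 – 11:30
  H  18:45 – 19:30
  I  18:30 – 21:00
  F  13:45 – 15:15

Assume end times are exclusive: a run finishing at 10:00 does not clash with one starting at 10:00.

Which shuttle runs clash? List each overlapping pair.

Sorted by start: A, D, E, B, C, F, G, I, H.
D starts after A ends — done with A.
E starts before D ends → D and E overlap.
B starts before D ends → D and B overlap.
C starts before D ends → D and C overlap.
F starts after D ends — done with D.
B starts before E ends → E and B overlap.
C starts after E ends — done with E.
C starts before B ends → B and C overlap.
F starts after B ends — done with B.
F starts exactly when C ends (back-to-back, no overlap) — done with C.
G starts before F ends → F and G overlap.
I starts after F ends — done with F.
I starts after G ends — done with G.
H starts before I ends → I and H overlap.

B & C, B & D, B & E, C & D, D & E, F & G, H & I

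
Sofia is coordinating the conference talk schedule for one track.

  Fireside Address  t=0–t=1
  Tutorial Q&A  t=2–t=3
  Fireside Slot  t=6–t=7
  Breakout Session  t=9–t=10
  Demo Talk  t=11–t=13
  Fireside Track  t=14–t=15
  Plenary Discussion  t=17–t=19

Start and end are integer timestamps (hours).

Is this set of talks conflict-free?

Yes

Sorted by start: Fireside Address, Tutorial Q&A, Fireside Slot, Breakout Session, Demo Talk, Fireside Track, Plenary Discussion.
Tutorial Q&A starts after Fireside Address ends; Fireside Address is clear from here.
Fireside Slot starts after Tutorial Q&A ends; Tutorial Q&A is clear from here.
Breakout Session starts after Fireside Slot ends; Fireside Slot is clear from here.
Demo Talk starts after Breakout Session ends; Breakout Session is clear from here.
Fireside Track starts after Demo Talk ends; Demo Talk is clear from here.
Plenary Discussion starts after Fireside Track ends.
Every pair is clear; the schedule has no overlaps.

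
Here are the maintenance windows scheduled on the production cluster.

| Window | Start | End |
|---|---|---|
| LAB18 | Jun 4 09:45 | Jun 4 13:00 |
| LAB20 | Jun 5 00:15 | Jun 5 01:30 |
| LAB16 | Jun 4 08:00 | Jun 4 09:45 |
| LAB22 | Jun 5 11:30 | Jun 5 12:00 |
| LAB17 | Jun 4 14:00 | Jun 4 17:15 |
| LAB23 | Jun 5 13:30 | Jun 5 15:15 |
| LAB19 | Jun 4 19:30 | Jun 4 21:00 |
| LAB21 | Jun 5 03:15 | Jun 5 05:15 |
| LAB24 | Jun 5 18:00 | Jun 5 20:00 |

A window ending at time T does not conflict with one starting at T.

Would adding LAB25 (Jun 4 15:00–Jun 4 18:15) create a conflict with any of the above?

Yes — it overlaps LAB17

LAB16: ends Jun 4 09:45 at or before LAB25 starts Jun 4 15:00 → clear.
LAB18: ends Jun 4 13:00 at or before LAB25 starts Jun 4 15:00 → clear.
LAB17: starts Jun 4 14:00 before LAB25 ends Jun 4 18:15, and ends Jun 4 17:15 after LAB25 starts Jun 4 15:00 → overlap.
LAB19: starts Jun 4 19:30 at or after LAB25 ends Jun 4 18:15 → clear.
LAB20: starts Jun 5 00:15 at or after LAB25 ends Jun 4 18:15 → clear.
LAB21: starts Jun 5 03:15 at or after LAB25 ends Jun 4 18:15 → clear.
LAB22: starts Jun 5 11:30 at or after LAB25 ends Jun 4 18:15 → clear.
LAB23: starts Jun 5 13:30 at or after LAB25 ends Jun 4 18:15 → clear.
LAB24: starts Jun 5 18:00 at or after LAB25 ends Jun 4 18:15 → clear.
LAB25 overlaps LAB17.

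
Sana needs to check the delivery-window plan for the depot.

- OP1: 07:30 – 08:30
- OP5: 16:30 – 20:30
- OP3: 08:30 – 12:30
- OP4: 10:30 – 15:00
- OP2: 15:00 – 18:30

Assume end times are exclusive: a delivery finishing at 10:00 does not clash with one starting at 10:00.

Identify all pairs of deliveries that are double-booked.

Sorted by start: OP1, OP3, OP4, OP2, OP5.
OP3 starts exactly when OP1 ends (back-to-back, no overlap), so nothing later overlaps OP1 either.
OP4 starts before OP3 ends → OP3 and OP4 overlap.
OP2 starts after OP3 ends, so nothing later overlaps OP3 either.
OP2 starts exactly when OP4 ends (back-to-back, no overlap), so nothing later overlaps OP4 either.
OP5 starts before OP2 ends → OP2 and OP5 overlap.

OP2 & OP5, OP3 & OP4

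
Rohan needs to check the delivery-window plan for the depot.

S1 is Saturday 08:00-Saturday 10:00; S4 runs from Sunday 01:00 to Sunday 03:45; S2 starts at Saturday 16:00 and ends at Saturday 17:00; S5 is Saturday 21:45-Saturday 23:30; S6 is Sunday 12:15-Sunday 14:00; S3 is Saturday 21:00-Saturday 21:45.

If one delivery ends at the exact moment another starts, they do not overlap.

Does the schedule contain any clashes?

No

Sorted by start: S1, S2, S3, S5, S4, S6.
S2 starts after S1 ends, so nothing later overlaps S1 either.
S3 starts after S2 ends, so nothing later overlaps S2 either.
S5 starts exactly when S3 ends (back-to-back, no overlap), so nothing later overlaps S3 either.
S4 starts after S5 ends, so nothing later overlaps S5 either.
S6 starts after S4 ends.
Every pair is clear; the schedule has no overlaps.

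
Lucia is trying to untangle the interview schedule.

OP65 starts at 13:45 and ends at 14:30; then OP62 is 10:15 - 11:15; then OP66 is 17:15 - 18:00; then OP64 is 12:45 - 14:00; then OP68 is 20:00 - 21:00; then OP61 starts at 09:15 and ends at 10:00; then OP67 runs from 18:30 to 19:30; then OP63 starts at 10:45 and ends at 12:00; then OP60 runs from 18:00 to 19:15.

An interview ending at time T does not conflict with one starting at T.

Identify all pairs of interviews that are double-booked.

OP60 & OP67, OP62 & OP63, OP64 & OP65

Sorted by start: OP61, OP62, OP63, OP64, OP65, OP66, OP60, OP67, OP68.
OP62 starts after OP61 ends, so OP61 has no further overlaps.
OP63 starts before OP62 ends → OP62 and OP63 overlap.
OP64 starts after OP62 ends, so OP62 has no further overlaps.
OP64 starts after OP63 ends, so OP63 has no further overlaps.
OP65 starts before OP64 ends → OP64 and OP65 overlap.
OP66 starts after OP64 ends, so OP64 has no further overlaps.
OP66 starts after OP65 ends, so OP65 has no further overlaps.
OP60 starts exactly when OP66 ends (back-to-back, no overlap), so OP66 has no further overlaps.
OP67 starts before OP60 ends → OP60 and OP67 overlap.
OP68 starts after OP60 ends.
OP68 starts after OP67 ends.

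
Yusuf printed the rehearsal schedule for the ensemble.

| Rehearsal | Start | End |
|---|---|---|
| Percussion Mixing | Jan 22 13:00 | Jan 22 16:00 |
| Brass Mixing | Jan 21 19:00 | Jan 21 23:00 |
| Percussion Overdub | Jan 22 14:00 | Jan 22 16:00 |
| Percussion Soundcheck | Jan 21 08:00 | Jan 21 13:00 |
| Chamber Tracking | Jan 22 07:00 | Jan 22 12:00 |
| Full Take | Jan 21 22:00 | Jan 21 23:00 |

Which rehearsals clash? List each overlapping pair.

Brass Mixing & Full Take, Percussion Mixing & Percussion Overdub

Sorted by start: Percussion Soundcheck, Brass Mixing, Full Take, Chamber Tracking, Percussion Mixing, Percussion Overdub.
Brass Mixing starts after Percussion Soundcheck ends, so Percussion Soundcheck has no further overlaps.
Full Take starts before Brass Mixing ends → Brass Mixing and Full Take overlap.
Chamber Tracking starts after Brass Mixing ends, so Brass Mixing has no further overlaps.
Chamber Tracking starts after Full Take ends, so Full Take has no further overlaps.
Percussion Mixing starts after Chamber Tracking ends, so Chamber Tracking has no further overlaps.
Percussion Overdub starts before Percussion Mixing ends → Percussion Mixing and Percussion Overdub overlap.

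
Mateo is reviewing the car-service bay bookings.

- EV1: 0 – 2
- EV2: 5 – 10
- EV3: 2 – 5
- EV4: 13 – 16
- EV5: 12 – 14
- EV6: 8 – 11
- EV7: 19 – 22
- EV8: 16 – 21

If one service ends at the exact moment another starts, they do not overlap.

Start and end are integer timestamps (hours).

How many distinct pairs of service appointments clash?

3

Sorted by start: EV1, EV3, EV2, EV6, EV5, EV4, EV8, EV7.
EV3 starts exactly when EV1 ends (back-to-back, no overlap); EV1 is clear from here.
EV2 starts exactly when EV3 ends (back-to-back, no overlap); EV3 is clear from here.
EV6 starts before EV2 ends → EV2 and EV6 overlap.
EV5 starts after EV2 ends; EV2 is clear from here.
EV5 starts after EV6 ends; EV6 is clear from here.
EV4 starts before EV5 ends → EV5 and EV4 overlap.
EV8 starts after EV5 ends; EV5 is clear from here.
EV8 starts exactly when EV4 ends (back-to-back, no overlap); EV4 is clear from here.
EV7 starts before EV8 ends → EV8 and EV7 overlap.
Overlapping pairs: EV2 & EV6, EV4 & EV5, EV7 & EV8 — 3 in total.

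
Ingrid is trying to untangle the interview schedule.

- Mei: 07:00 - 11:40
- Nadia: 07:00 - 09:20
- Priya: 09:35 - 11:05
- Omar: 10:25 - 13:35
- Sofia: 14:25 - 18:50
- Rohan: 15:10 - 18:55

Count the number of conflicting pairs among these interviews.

Sorted by start: Mei, Nadia, Priya, Omar, Sofia, Rohan.
Nadia starts before Mei ends → Mei and Nadia overlap.
Priya starts before Mei ends → Mei and Priya overlap.
Omar starts before Mei ends → Mei and Omar overlap.
Sofia starts after Mei ends; Mei is clear from here.
Priya starts after Nadia ends; Nadia is clear from here.
Omar starts before Priya ends → Priya and Omar overlap.
Sofia starts after Priya ends; Priya is clear from here.
Sofia starts after Omar ends; Omar is clear from here.
Rohan starts before Sofia ends → Sofia and Rohan overlap.
Overlapping pairs: Mei & Nadia, Mei & Omar, Mei & Priya, Omar & Priya, Rohan & Sofia — 5 in total.

5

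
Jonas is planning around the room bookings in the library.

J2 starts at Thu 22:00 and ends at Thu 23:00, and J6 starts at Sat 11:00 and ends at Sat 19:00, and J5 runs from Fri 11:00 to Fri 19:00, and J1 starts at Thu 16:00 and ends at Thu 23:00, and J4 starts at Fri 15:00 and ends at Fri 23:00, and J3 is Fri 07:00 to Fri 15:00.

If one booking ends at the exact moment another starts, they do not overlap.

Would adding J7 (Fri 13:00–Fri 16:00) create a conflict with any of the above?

Yes — it overlaps J3, J4, J5

J1: ends Thu 23:00 at or before J7 starts Fri 13:00 → clear.
J2: ends Thu 23:00 at or before J7 starts Fri 13:00 → clear.
J3: starts Fri 07:00 before J7 ends Fri 16:00, and ends Fri 15:00 after J7 starts Fri 13:00 → overlap.
J5: starts Fri 11:00 before J7 ends Fri 16:00, and ends Fri 19:00 after J7 starts Fri 13:00 → overlap.
J4: starts Fri 15:00 before J7 ends Fri 16:00, and ends Fri 23:00 after J7 starts Fri 13:00 → overlap.
J6: starts Sat 11:00 at or after J7 ends Fri 16:00 → clear.
J7 overlaps J3, J4, J5.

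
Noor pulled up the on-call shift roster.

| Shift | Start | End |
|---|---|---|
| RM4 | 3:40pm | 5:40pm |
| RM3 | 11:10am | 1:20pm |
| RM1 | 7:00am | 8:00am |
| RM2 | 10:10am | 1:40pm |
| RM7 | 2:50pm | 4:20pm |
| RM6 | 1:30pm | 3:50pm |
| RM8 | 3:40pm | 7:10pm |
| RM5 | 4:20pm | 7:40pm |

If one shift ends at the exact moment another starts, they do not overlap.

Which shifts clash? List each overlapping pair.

Sorted by start: RM1, RM2, RM3, RM6, RM7, RM4, RM8, RM5.
RM2 starts after RM1 ends; RM1 is clear from here.
RM3 starts before RM2 ends → RM2 and RM3 overlap.
RM6 starts before RM2 ends → RM2 and RM6 overlap.
RM7 starts after RM2 ends; RM2 is clear from here.
RM6 starts after RM3 ends; RM3 is clear from here.
RM7 starts before RM6 ends → RM6 and RM7 overlap.
RM4 starts before RM6 ends → RM6 and RM4 overlap.
RM8 starts before RM6 ends → RM6 and RM8 overlap.
RM5 starts after RM6 ends.
RM4 starts before RM7 ends → RM7 and RM4 overlap.
RM8 starts before RM7 ends → RM7 and RM8 overlap.
RM5 starts exactly when RM7 ends (back-to-back, no overlap).
RM8 starts before RM4 ends → RM4 and RM8 overlap.
RM5 starts before RM4 ends → RM4 and RM5 overlap.
RM5 starts before RM8 ends → RM8 and RM5 overlap.

RM2 & RM3, RM2 & RM6, RM4 & RM5, RM4 & RM6, RM4 & RM7, RM4 & RM8, RM5 & RM8, RM6 & RM7, RM6 & RM8, RM7 & RM8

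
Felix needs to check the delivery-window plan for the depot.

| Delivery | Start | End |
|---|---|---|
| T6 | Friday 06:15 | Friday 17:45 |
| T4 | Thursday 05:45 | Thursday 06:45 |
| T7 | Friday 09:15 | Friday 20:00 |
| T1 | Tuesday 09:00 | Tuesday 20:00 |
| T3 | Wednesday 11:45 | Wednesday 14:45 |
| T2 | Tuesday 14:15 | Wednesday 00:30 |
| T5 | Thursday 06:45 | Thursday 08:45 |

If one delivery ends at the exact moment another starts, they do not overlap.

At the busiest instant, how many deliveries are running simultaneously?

2

Sort all start/end points and keep a running count:
Tuesday 09:00 start T1 → 1
Tuesday 14:15 start T2 → 2
Tuesday 20:00 end T1 → 1
Wednesday 00:30 end T2 → 0
Wednesday 11:45 start T3 → 1
Wednesday 14:45 end T3 → 0
Thursday 05:45 start T4 → 1
Thursday 06:45 end T4 → 0
Thursday 06:45 start T5 → 1
Thursday 08:45 end T5 → 0
Friday 06:15 start T6 → 1
Friday 09:15 start T7 → 2
Friday 17:45 end T6 → 1
Friday 20:00 end T7 → 0
Peak is 2, at Tuesday 14:15 (T1, T2).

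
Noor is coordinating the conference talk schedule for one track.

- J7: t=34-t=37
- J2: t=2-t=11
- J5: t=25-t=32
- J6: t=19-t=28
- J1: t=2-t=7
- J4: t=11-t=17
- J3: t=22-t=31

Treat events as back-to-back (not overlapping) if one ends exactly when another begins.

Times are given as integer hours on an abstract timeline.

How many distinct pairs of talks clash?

4

Check each pair: they overlap iff neither finishes before the other starts.
Sorted by start: J1, J2, J4, J6, J3, J5, J7.
J2 starts before J1 ends → J1 and J2 overlap.
J4 starts after J1 ends, so nothing later overlaps J1 either.
J4 starts exactly when J2 ends (back-to-back, no overlap), so nothing later overlaps J2 either.
J6 starts after J4 ends, so nothing later overlaps J4 either.
J3 starts before J6 ends → J6 and J3 overlap.
J5 starts before J6 ends → J6 and J5 overlap.
J7 starts after J6 ends.
J5 starts before J3 ends → J3 and J5 overlap.
J7 starts after J3 ends.
J7 starts after J5 ends.
Overlapping pairs: J1 & J2, J3 & J5, J3 & J6, J5 & J6 — 4 in total.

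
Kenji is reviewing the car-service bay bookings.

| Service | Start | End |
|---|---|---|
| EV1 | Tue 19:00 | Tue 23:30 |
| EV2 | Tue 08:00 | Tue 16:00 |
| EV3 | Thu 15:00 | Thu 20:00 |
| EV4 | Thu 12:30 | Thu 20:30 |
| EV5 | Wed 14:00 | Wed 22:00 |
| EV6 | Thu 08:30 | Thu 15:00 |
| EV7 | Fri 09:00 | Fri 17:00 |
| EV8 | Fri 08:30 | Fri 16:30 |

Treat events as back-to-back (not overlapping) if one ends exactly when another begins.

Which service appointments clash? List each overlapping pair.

Sorted by start: EV2, EV1, EV5, EV6, EV4, EV3, EV8, EV7.
EV1 starts after EV2 ends — done with EV2.
EV5 starts after EV1 ends — done with EV1.
EV6 starts after EV5 ends — done with EV5.
EV4 starts before EV6 ends → EV6 and EV4 overlap.
EV3 starts exactly when EV6 ends (back-to-back, no overlap) — done with EV6.
EV3 starts before EV4 ends → EV4 and EV3 overlap.
EV8 starts after EV4 ends — done with EV4.
EV8 starts after EV3 ends — done with EV3.
EV7 starts before EV8 ends → EV8 and EV7 overlap.

EV3 & EV4, EV4 & EV6, EV7 & EV8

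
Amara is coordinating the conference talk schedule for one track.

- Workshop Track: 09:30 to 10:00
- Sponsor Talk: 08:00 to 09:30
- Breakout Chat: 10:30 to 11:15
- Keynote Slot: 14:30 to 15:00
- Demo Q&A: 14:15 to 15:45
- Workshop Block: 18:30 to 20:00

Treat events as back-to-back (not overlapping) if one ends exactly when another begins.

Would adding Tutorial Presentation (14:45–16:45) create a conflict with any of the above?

Yes — it overlaps Demo Q&A, Keynote Slot

Sponsor Talk: ends 09:30 at or before Tutorial Presentation starts 14:45 → clear.
Workshop Track: ends 10:00 at or before Tutorial Presentation starts 14:45 → clear.
Breakout Chat: ends 11:15 at or before Tutorial Presentation starts 14:45 → clear.
Demo Q&A: starts 14:15 before Tutorial Presentation ends 16:45, and ends 15:45 after Tutorial Presentation starts 14:45 → overlap.
Keynote Slot: starts 14:30 before Tutorial Presentation ends 16:45, and ends 15:00 after Tutorial Presentation starts 14:45 → overlap.
Workshop Block: starts 18:30 at or after Tutorial Presentation ends 16:45 → clear.
Tutorial Presentation overlaps Keynote Slot, Demo Q&A.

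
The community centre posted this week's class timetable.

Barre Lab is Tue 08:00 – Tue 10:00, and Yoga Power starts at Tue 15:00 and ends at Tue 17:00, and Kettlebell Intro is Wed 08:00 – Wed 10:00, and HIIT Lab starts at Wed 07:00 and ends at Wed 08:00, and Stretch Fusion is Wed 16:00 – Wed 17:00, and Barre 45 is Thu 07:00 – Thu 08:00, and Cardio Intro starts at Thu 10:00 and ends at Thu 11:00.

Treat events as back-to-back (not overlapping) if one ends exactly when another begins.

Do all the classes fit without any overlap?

Two intervals overlap when each starts before the other ends.
Sorted by start: Barre Lab, Yoga Power, HIIT Lab, Kettlebell Intro, Stretch Fusion, Barre 45, Cardio Intro.
Yoga Power starts after Barre Lab ends, so nothing later overlaps Barre Lab either.
HIIT Lab starts after Yoga Power ends, so nothing later overlaps Yoga Power either.
Kettlebell Intro starts exactly when HIIT Lab ends (back-to-back, no overlap), so nothing later overlaps HIIT Lab either.
Stretch Fusion starts after Kettlebell Intro ends, so nothing later overlaps Kettlebell Intro either.
Barre 45 starts after Stretch Fusion ends, so nothing later overlaps Stretch Fusion either.
Cardio Intro starts after Barre 45 ends.
Every pair is clear; the schedule has no overlaps.

Yes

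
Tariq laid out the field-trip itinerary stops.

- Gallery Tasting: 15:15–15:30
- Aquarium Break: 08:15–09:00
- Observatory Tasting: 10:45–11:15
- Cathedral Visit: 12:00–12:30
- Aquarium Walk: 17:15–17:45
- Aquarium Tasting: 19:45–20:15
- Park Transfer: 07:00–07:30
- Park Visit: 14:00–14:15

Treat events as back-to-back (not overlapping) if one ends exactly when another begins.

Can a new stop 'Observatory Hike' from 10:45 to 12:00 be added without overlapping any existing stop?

No — it overlaps Observatory Tasting

Park Transfer: ends 07:30 at or before Observatory Hike starts 10:45 → clear.
Aquarium Break: ends 09:00 at or before Observatory Hike starts 10:45 → clear.
Observatory Tasting: starts 10:45 before Observatory Hike ends 12:00, and ends 11:15 after Observatory Hike starts 10:45 → overlap.
Cathedral Visit: starts 12:00 at or after Observatory Hike ends 12:00 → clear.
Park Visit: starts 14:00 at or after Observatory Hike ends 12:00 → clear.
Gallery Tasting: starts 15:15 at or after Observatory Hike ends 12:00 → clear.
Aquarium Walk: starts 17:15 at or after Observatory Hike ends 12:00 → clear.
Aquarium Tasting: starts 19:45 at or after Observatory Hike ends 12:00 → clear.
Observatory Hike overlaps Observatory Tasting.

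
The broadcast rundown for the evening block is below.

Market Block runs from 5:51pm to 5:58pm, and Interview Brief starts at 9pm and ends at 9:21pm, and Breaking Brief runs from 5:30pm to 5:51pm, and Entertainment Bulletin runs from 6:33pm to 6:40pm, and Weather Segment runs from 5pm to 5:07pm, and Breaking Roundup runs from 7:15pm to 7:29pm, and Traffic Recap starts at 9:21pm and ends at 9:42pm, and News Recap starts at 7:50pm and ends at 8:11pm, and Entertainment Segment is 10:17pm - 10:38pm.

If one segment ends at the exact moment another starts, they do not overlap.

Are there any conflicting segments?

No

Sorted by start: Weather Segment, Breaking Brief, Market Block, Entertainment Bulletin, Breaking Roundup, News Recap, Interview Brief, Traffic Recap, Entertainment Segment.
Breaking Brief starts after Weather Segment ends — done with Weather Segment.
Market Block starts exactly when Breaking Brief ends (back-to-back, no overlap) — done with Breaking Brief.
Entertainment Bulletin starts after Market Block ends — done with Market Block.
Breaking Roundup starts after Entertainment Bulletin ends — done with Entertainment Bulletin.
News Recap starts after Breaking Roundup ends — done with Breaking Roundup.
Interview Brief starts after News Recap ends — done with News Recap.
Traffic Recap starts exactly when Interview Brief ends (back-to-back, no overlap) — done with Interview Brief.
Entertainment Segment starts after Traffic Recap ends.
Every pair is clear; the schedule has no overlaps.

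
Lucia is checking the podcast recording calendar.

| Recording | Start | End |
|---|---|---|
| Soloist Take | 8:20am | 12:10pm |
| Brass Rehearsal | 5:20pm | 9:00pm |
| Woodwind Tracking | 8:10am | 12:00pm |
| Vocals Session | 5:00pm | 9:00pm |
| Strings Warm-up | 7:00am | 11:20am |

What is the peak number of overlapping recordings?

Sweep the timeline, counting +1 at each start and −1 at each end (ends before starts at a tie):
7:00am start Strings Warm-up → 1
8:10am start Woodwind Tracking → 2
8:20am start Soloist Take → 3
11:20am end Strings Warm-up → 2
12:00pm end Woodwind Tracking → 1
12:10pm end Soloist Take → 0
5:00pm start Vocals Session → 1
5:20pm start Brass Rehearsal → 2
9:00pm end Brass Rehearsal → 1
9:00pm end Vocals Session → 0
Peak is 3, at 8:20am (Soloist Take, Strings Warm-up, Woodwind Tracking).

3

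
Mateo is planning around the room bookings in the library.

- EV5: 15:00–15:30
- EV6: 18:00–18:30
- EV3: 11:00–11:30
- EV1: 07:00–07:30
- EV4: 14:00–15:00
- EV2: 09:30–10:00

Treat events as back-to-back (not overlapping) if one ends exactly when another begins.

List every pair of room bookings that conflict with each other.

Sorted by start: EV1, EV2, EV3, EV4, EV5, EV6.
EV2 starts after EV1 ends, so EV1 has no further overlaps.
EV3 starts after EV2 ends, so EV2 has no further overlaps.
EV4 starts after EV3 ends, so EV3 has no further overlaps.
EV5 starts exactly when EV4 ends (back-to-back, no overlap), so EV4 has no further overlaps.
EV6 starts after EV5 ends.

no conflicts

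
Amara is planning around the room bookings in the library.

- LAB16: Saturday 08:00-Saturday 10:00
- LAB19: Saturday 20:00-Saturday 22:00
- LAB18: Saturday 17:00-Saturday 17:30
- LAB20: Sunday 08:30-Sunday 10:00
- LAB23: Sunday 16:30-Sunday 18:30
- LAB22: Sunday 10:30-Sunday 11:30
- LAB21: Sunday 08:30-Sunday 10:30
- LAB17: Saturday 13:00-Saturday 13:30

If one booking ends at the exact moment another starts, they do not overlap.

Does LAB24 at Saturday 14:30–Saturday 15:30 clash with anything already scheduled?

No — it doesn't clash with anything

LAB16: ends Saturday 10:00 at or before LAB24 starts Saturday 14:30 → clear.
LAB17: ends Saturday 13:30 at or before LAB24 starts Saturday 14:30 → clear.
LAB18: starts Saturday 17:00 at or after LAB24 ends Saturday 15:30 → clear.
LAB19: starts Saturday 20:00 at or after LAB24 ends Saturday 15:30 → clear.
LAB20: starts Sunday 08:30 at or after LAB24 ends Saturday 15:30 → clear.
LAB21: starts Sunday 08:30 at or after LAB24 ends Saturday 15:30 → clear.
LAB22: starts Sunday 10:30 at or after LAB24 ends Saturday 15:30 → clear.
LAB23: starts Sunday 16:30 at or after LAB24 ends Saturday 15:30 → clear.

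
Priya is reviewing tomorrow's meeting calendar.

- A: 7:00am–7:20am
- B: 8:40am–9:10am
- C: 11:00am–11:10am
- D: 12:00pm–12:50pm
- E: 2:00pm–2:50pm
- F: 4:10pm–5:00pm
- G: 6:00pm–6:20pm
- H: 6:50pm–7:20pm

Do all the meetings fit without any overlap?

Sorted by start: A, B, C, D, E, F, G, H.
B starts after A ends, so nothing later overlaps A either.
C starts after B ends, so nothing later overlaps B either.
D starts after C ends, so nothing later overlaps C either.
E starts after D ends, so nothing later overlaps D either.
F starts after E ends, so nothing later overlaps E either.
G starts after F ends, so nothing later overlaps F either.
H starts after G ends.
Every pair is clear; the schedule has no overlaps.

Yes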